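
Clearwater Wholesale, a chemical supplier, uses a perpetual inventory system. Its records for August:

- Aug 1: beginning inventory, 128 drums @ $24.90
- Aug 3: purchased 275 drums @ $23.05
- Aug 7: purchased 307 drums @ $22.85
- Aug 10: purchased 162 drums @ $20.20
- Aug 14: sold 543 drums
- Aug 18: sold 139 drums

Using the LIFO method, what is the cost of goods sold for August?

Aug 14, 543 sold [LIFO — newest first]: 162 @ $20.20 + 307 @ $22.85 + 74 @ $23.05 = $11,993.05
Aug 18, 139 sold [LIFO — newest first]: 139 @ $23.05 = $3,203.95
Total COGS = $11,993.05 + $3,203.95 = $15,197.00
Ending inventory: 128 @ $24.90 + 62 @ $23.05 = $4,616.30

COGS = $15,197.00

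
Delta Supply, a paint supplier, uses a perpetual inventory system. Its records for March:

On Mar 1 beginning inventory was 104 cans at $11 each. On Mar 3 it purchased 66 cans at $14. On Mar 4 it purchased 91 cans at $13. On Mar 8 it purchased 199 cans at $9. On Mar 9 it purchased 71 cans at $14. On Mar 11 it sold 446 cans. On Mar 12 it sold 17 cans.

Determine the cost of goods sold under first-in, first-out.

Mar 11, 446 sold [FIFO — oldest first]: 104 @ $11 + 66 @ $14 + 91 @ $13 + 185 @ $9 = $4,916
Mar 12, 17 sold [FIFO — oldest first]: 14 @ $9 + 3 @ $14 = $168
Total COGS = $4,916 + $168 = $5,084
Ending inventory: 68 @ $14 = $952

COGS = $5,084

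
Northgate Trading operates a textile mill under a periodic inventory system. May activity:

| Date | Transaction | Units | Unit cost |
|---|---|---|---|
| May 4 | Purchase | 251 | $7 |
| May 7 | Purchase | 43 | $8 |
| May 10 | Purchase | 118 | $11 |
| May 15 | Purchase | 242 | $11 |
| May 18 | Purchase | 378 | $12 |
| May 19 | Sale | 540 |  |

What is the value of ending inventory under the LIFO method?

May 19, 540 sold [LIFO — newest first]: 378 @ $12 + 162 @ $11 = $6,318
Ending inventory: 251 @ $7 + 43 @ $8 + 118 @ $11 + 80 @ $11 = $4,279

Ending inventory = $4,279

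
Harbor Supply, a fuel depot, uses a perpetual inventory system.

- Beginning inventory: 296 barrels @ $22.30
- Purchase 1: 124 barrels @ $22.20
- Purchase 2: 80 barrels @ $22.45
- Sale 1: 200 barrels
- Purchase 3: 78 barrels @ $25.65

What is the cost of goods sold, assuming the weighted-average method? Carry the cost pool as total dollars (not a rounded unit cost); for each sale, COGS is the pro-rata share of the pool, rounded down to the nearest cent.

After Beginning: 296 on hand, pool $6,600.80 (≈ $22.3000 each)
After Purchase 1: 420 on hand, pool $9,353.60 (≈ $22.2705 each)
After Purchase 2: 500 on hand, pool $11,149.60 (≈ $22.2992 each)
Sale 1, sell 200: 200/500 × $11,149.60 → $4,459.84
After Purchase 3: 378 on hand, pool $8,690.46 (≈ $22.9906 each)
Ending inventory (cost pool remaining) = $8,690.46

COGS = $4,459.84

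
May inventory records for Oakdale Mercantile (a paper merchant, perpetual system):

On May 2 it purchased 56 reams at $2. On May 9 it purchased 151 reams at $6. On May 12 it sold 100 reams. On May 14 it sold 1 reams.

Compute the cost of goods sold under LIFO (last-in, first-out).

May 12, 100 sold [LIFO — newest first]: 100 @ $6 = $600
May 14, 1 sold [LIFO — newest first]: 1 @ $6 = $6
Total COGS = $600 + $6 = $606
Ending inventory: 56 @ $2 + 50 @ $6 = $412

COGS = $606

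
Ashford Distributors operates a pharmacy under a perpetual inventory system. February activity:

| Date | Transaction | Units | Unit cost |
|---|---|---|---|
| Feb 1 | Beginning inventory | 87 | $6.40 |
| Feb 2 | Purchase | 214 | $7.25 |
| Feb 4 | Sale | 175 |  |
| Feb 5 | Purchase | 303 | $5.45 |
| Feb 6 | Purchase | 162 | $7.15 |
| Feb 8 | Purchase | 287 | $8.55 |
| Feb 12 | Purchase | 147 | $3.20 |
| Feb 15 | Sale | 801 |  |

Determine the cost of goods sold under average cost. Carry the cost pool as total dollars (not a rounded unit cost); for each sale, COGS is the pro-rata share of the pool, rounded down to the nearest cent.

After Feb 1: 87 on hand, pool $556.80 (≈ $6.4000 each)
After Feb 2: 301 on hand, pool $2,108.30 (≈ $7.0043 each)
Feb 4, sell 175: 175/301 × $2,108.30 → $1,225.75
After Feb 5: 429 on hand, pool $2,533.90 (≈ $5.9065 each)
After Feb 6: 591 on hand, pool $3,692.20 (≈ $6.2474 each)
After Feb 8: 878 on hand, pool $6,146.05 (≈ $7.0001 each)
After Feb 12: 1025 on hand, pool $6,616.45 (≈ $6.4551 each)
Feb 15, sell 801: 801/1025 × $6,616.45 → $5,170.51
Total COGS = $1,225.75 + $5,170.51 = $6,396.26
Ending inventory (cost pool remaining) = $1,445.94

COGS = $6,396.26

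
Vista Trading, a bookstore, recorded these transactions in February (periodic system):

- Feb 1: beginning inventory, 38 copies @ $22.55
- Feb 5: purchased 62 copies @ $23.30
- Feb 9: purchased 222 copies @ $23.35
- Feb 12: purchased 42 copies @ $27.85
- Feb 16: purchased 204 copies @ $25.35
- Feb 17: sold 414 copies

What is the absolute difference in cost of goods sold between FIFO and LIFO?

$341.50

FIFO COGS: 38 @ $22.55 + 62 @ $23.30 + 222 @ $23.35 + 42 @ $27.85 + 50 @ $25.35 = $9,922.40
LIFO COGS: 204 @ $25.35 + 42 @ $27.85 + 168 @ $23.35 = $10,263.90
Difference = |$9,922.40 − $10,263.90| = $341.50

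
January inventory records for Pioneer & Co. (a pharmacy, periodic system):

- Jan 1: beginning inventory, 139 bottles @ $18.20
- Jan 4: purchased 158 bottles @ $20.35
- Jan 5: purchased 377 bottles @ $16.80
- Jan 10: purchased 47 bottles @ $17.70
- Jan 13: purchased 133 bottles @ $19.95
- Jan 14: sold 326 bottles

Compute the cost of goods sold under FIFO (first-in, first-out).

Jan 14, 326 sold [FIFO — oldest first]: 139 @ $18.20 + 158 @ $20.35 + 29 @ $16.80 = $6,232.30
Ending inventory: 348 @ $16.80 + 47 @ $17.70 + 133 @ $19.95 = $9,331.65
Check: goods available $15,563.95 = COGS $6,232.30 + ending $9,331.65

COGS = $6,232.30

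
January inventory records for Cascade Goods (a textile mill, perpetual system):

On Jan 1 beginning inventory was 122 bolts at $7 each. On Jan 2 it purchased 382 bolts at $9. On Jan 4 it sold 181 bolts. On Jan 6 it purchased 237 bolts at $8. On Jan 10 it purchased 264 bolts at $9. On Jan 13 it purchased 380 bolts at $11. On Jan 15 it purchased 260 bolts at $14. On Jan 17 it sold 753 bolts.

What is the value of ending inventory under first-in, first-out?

Ending inventory = $8,459

Jan 4, 181 sold [FIFO — oldest first]: 122 @ $7 + 59 @ $9 = $1,385
Jan 17, 753 sold [FIFO — oldest first]: 323 @ $9 + 237 @ $8 + 193 @ $9 = $6,540
Total COGS = $1,385 + $6,540 = $7,925
Ending inventory: 71 @ $9 + 380 @ $11 + 260 @ $14 = $8,459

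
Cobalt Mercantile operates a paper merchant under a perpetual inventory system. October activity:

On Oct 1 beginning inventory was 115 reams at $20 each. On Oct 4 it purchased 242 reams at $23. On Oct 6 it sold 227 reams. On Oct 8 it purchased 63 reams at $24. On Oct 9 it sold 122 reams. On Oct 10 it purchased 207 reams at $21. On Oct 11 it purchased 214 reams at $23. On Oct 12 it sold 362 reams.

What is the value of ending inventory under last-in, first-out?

Oct 6, 227 sold [LIFO — newest first]: 227 @ $23 = $5,221
Oct 9, 122 sold [LIFO — newest first]: 63 @ $24 + 15 @ $23 + 44 @ $20 = $2,737
Oct 12, 362 sold [LIFO — newest first]: 214 @ $23 + 148 @ $21 = $8,030
Total COGS = $5,221 + $2,737 + $8,030 = $15,988
Ending inventory: 71 @ $20 + 59 @ $21 = $2,659

Ending inventory = $2,659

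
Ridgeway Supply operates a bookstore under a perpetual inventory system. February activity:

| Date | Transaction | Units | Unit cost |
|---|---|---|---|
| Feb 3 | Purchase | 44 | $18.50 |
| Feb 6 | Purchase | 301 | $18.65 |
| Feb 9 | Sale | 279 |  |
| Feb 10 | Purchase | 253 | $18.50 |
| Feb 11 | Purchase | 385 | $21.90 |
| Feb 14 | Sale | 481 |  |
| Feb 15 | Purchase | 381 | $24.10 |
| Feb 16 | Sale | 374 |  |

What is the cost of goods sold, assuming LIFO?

Feb 9, 279 sold [LIFO — newest first]: 279 @ $18.65 = $5,203.35
Feb 14, 481 sold [LIFO — newest first]: 385 @ $21.90 + 96 @ $18.50 = $10,207.50
Feb 16, 374 sold [LIFO — newest first]: 374 @ $24.10 = $9,013.40
Total COGS = $5,203.35 + $10,207.50 + $9,013.40 = $24,424.25
Ending inventory: 44 @ $18.50 + 22 @ $18.65 + 157 @ $18.50 + 7 @ $24.10 = $4,297.50

COGS = $24,424.25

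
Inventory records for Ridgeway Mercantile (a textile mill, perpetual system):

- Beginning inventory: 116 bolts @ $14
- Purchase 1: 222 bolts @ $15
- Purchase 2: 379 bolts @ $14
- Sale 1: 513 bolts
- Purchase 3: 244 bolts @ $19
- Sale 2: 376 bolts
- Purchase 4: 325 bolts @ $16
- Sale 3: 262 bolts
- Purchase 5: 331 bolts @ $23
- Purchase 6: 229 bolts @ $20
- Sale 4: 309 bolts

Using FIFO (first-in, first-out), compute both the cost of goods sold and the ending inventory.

Sale 1 (513) [FIFO — oldest first]: 116 @ $14 + 222 @ $15 + 175 @ $14 = $7,404
Sale 2 (376) [FIFO — oldest first]: 204 @ $14 + 172 @ $19 = $6,124
Sale 3 (262) [FIFO — oldest first]: 72 @ $19 + 190 @ $16 = $4,408
Sale 4 (309) [FIFO — oldest first]: 135 @ $16 + 174 @ $23 = $6,162
Total COGS = $7,404 + $6,124 + $4,408 + $6,162 = $24,098
Ending inventory: 157 @ $23 + 229 @ $20 = $8,191

COGS = $24,098; ending inventory = $8,191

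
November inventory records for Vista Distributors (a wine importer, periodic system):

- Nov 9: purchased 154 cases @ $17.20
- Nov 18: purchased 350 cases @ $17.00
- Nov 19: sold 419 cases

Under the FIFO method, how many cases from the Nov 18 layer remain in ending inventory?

Nov 19, 419 sold [FIFO — oldest first]: 154 @ $17.20 + 265 @ $17.00 = $7,153.80
Ending inventory: 85 @ $17.00 = $1,445.00
Check: goods available $8,598.80 = COGS $7,153.80 + ending $1,445.00

85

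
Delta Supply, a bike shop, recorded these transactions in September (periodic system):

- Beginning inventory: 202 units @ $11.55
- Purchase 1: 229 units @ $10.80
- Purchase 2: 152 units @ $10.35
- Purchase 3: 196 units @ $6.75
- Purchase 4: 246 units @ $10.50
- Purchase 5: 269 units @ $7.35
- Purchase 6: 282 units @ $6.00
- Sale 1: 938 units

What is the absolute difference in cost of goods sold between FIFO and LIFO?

$2,168.10

FIFO COGS: 202 @ $11.55 + 229 @ $10.80 + 152 @ $10.35 + 196 @ $6.75 + 159 @ $10.50 = $9,372.00
LIFO COGS: 282 @ $6.00 + 269 @ $7.35 + 246 @ $10.50 + 141 @ $6.75 = $7,203.90
Difference = |$9,372.00 − $7,203.90| = $2,168.10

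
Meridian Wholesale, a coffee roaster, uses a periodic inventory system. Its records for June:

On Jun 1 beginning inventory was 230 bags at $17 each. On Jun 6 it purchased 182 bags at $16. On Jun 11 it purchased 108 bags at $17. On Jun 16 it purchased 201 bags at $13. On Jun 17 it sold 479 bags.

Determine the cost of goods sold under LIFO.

COGS = $7,169

Jun 17, 479 sold [LIFO — newest first]: 201 @ $13 + 108 @ $17 + 170 @ $16 = $7,169
Ending inventory: 230 @ $17 + 12 @ $16 = $4,102
Check: goods available $11,271 = COGS $7,169 + ending $4,102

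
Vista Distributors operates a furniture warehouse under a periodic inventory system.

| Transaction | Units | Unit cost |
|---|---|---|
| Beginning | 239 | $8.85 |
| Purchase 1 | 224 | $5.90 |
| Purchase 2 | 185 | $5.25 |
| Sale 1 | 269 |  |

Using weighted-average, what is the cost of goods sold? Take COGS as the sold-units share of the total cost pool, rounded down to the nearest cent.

COGS = $1,829.86

Sale 1, sell 269: 269/648 × $4,408.00 → $1,829.86
Ending inventory (cost pool remaining) = $2,578.14
Check: goods available $4,408.00 = COGS $1,829.86 + ending $2,578.14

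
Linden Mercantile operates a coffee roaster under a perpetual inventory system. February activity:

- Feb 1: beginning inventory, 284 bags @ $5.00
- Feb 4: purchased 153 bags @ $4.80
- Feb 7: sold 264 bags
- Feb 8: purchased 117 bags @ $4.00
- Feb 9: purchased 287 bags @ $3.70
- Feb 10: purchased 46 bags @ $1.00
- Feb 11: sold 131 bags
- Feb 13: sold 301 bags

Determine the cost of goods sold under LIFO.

Feb 7, 264 sold [LIFO — newest first]: 153 @ $4.80 + 111 @ $5.00 = $1,289.40
Feb 11, 131 sold [LIFO — newest first]: 46 @ $1.00 + 85 @ $3.70 = $360.50
Feb 13, 301 sold [LIFO — newest first]: 202 @ $3.70 + 99 @ $4.00 = $1,143.40
Total COGS = $1,289.40 + $360.50 + $1,143.40 = $2,793.30
Ending inventory: 173 @ $5.00 + 18 @ $4.00 = $937.00
Check: goods available $3,730.30 = COGS $2,793.30 + ending $937.00

COGS = $2,793.30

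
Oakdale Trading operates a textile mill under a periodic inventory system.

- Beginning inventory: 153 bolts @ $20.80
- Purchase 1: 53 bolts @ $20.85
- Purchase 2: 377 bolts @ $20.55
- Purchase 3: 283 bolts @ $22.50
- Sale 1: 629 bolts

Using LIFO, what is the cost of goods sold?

COGS = $13,477.80

Sale 1 (629) [LIFO — newest first]: 283 @ $22.50 + 346 @ $20.55 = $13,477.80
Ending inventory: 153 @ $20.80 + 53 @ $20.85 + 31 @ $20.55 = $4,924.50
Check: goods available $18,402.30 = COGS $13,477.80 + ending $4,924.50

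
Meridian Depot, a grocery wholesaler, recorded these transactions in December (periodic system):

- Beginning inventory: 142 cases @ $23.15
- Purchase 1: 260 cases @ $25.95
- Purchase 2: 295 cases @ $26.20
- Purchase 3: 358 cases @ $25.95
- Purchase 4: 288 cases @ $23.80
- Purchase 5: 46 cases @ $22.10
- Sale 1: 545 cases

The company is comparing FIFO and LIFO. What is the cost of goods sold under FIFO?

FIFO COGS: 142 @ $23.15 + 260 @ $25.95 + 143 @ $26.20 = $13,780.90
LIFO COGS: 46 @ $22.10 + 288 @ $23.80 + 211 @ $25.95 = $13,346.45

COGS = $13,780.90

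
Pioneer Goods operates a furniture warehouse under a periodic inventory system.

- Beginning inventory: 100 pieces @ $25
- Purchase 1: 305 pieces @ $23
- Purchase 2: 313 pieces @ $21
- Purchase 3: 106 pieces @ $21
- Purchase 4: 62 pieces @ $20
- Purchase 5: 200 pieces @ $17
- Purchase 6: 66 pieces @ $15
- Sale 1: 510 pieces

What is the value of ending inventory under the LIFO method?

Ending inventory = $14,492

Sale 1 (510) [LIFO — newest first]: 66 @ $15 + 200 @ $17 + 62 @ $20 + 106 @ $21 + 76 @ $21 = $9,452
Ending inventory: 100 @ $25 + 305 @ $23 + 237 @ $21 = $14,492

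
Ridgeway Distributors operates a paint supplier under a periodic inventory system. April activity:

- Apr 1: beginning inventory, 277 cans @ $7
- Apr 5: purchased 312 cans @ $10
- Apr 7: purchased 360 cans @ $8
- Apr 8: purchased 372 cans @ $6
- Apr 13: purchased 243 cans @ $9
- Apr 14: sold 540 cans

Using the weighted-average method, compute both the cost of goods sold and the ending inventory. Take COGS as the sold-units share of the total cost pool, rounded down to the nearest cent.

COGS = $4,266.82; ending inventory = $8,091.18

Apr 14, sell 540: 540/1564 × $12,358.00 → $4,266.82
Ending inventory (cost pool remaining) = $8,091.18
Check: goods available $12,358.00 = COGS $4,266.82 + ending $8,091.18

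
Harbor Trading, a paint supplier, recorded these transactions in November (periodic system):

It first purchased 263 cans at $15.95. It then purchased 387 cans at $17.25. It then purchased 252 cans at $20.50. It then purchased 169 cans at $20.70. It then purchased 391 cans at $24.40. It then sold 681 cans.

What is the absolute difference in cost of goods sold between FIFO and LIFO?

$4,013.10

FIFO COGS: 263 @ $15.95 + 387 @ $17.25 + 31 @ $20.50 = $11,506.10
LIFO COGS: 391 @ $24.40 + 169 @ $20.70 + 121 @ $20.50 = $15,519.20
Difference = |$11,506.10 − $15,519.20| = $4,013.10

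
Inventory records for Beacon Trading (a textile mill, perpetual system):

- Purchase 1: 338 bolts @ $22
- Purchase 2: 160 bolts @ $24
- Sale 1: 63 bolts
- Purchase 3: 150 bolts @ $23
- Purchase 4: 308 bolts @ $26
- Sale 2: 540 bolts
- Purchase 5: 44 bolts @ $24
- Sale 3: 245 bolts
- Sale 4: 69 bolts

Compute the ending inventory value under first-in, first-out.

Sale 1 (63) [FIFO — oldest first]: 63 @ $22 = $1,386
Sale 2 (540) [FIFO — oldest first]: 275 @ $22 + 160 @ $24 + 105 @ $23 = $12,305
Sale 3 (245) [FIFO — oldest first]: 45 @ $23 + 200 @ $26 = $6,235
Sale 4 (69) [FIFO — oldest first]: 69 @ $26 = $1,794
Total COGS = $1,386 + $12,305 + $6,235 + $1,794 = $21,720
Ending inventory: 39 @ $26 + 44 @ $24 = $2,070
Check: goods available $23,790 = COGS $21,720 + ending $2,070

Ending inventory = $2,070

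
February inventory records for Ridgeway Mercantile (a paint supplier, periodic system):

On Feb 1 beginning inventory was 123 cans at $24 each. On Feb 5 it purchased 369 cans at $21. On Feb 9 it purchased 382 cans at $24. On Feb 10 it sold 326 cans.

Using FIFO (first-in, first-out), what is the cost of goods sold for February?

Feb 10, 326 sold [FIFO — oldest first]: 123 @ $24 + 203 @ $21 = $7,215
Ending inventory: 166 @ $21 + 382 @ $24 = $12,654
Check: goods available $19,869 = COGS $7,215 + ending $12,654

COGS = $7,215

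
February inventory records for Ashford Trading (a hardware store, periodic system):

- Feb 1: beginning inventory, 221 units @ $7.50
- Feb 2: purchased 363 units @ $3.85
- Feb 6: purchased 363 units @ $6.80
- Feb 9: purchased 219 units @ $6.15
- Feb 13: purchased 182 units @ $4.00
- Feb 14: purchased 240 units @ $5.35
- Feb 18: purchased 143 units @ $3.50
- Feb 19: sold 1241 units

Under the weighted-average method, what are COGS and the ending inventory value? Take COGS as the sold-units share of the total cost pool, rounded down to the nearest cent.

Feb 19, sell 1241: 1241/1731 × $9,382.80 → $6,726.77
Ending inventory (cost pool remaining) = $2,656.03

COGS = $6,726.77; ending inventory = $2,656.03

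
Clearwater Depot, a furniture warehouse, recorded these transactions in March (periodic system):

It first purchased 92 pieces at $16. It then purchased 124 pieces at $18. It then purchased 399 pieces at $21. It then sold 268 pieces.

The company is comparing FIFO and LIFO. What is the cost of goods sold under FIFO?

COGS = $4,796

FIFO COGS: 92 @ $16 + 124 @ $18 + 52 @ $21 = $4,796
LIFO COGS: 268 @ $21 = $5,628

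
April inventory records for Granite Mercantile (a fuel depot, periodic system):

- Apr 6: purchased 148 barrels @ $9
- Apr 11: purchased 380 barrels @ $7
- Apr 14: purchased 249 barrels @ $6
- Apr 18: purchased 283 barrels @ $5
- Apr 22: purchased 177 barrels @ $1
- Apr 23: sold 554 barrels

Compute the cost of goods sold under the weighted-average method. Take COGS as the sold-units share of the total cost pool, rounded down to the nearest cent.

COGS = $3,169.93

Apr 23, sell 554: 554/1237 × $7,078.00 → $3,169.93
Ending inventory (cost pool remaining) = $3,908.07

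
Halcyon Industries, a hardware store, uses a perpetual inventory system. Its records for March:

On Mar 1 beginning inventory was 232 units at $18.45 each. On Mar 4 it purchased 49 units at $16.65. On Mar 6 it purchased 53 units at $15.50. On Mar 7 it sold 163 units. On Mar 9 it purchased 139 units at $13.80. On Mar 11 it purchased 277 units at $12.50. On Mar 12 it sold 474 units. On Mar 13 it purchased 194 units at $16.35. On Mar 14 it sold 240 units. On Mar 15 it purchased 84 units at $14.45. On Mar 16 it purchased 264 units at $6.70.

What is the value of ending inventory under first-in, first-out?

Mar 7, 163 sold [FIFO — oldest first]: 163 @ $18.45 = $3,007.35
Mar 12, 474 sold [FIFO — oldest first]: 69 @ $18.45 + 49 @ $16.65 + 53 @ $15.50 + 139 @ $13.80 + 164 @ $12.50 = $6,878.60
Mar 14, 240 sold [FIFO — oldest first]: 113 @ $12.50 + 127 @ $16.35 = $3,488.95
Total COGS = $3,007.35 + $6,878.60 + $3,488.95 = $13,374.90
Ending inventory: 67 @ $16.35 + 84 @ $14.45 + 264 @ $6.70 = $4,078.05
Check: goods available $17,452.95 = COGS $13,374.90 + ending $4,078.05

Ending inventory = $4,078.05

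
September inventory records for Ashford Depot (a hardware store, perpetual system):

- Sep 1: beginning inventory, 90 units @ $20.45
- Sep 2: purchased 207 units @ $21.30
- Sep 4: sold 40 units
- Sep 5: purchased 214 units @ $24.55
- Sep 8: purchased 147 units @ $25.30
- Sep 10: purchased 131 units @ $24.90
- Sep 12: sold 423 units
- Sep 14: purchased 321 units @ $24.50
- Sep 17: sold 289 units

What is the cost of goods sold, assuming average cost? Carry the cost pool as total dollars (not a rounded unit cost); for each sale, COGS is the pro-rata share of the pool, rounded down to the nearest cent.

COGS = $17,748.27

After Sep 1: 90 on hand, pool $1,840.50 (≈ $20.4500 each)
After Sep 2: 297 on hand, pool $6,249.60 (≈ $21.0424 each)
Sep 4, sell 40: 40/297 × $6,249.60 → $841.69
After Sep 5: 471 on hand, pool $10,661.61 (≈ $22.6361 each)
After Sep 8: 618 on hand, pool $14,380.71 (≈ $23.2698 each)
After Sep 10: 749 on hand, pool $17,642.61 (≈ $23.5549 each)
Sep 12, sell 423: 423/749 × $17,642.61 → $9,963.71
After Sep 14: 647 on hand, pool $15,543.40 (≈ $24.0238 each)
Sep 17, sell 289: 289/647 × $15,543.40 → $6,942.87
Total COGS = $841.69 + $9,963.71 + $6,942.87 = $17,748.27
Ending inventory (cost pool remaining) = $8,600.53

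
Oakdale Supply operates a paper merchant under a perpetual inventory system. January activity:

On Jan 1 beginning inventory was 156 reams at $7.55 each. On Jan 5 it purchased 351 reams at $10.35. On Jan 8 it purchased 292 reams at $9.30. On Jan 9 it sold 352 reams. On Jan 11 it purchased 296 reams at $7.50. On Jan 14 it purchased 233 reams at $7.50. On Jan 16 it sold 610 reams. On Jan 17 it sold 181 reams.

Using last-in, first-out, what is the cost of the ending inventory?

Jan 9, 352 sold [LIFO — newest first]: 292 @ $9.30 + 60 @ $10.35 = $3,336.60
Jan 16, 610 sold [LIFO — newest first]: 233 @ $7.50 + 296 @ $7.50 + 81 @ $10.35 = $4,805.85
Jan 17, 181 sold [LIFO — newest first]: 181 @ $10.35 = $1,873.35
Total COGS = $3,336.60 + $4,805.85 + $1,873.35 = $10,015.80
Ending inventory: 156 @ $7.55 + 29 @ $10.35 = $1,477.95

Ending inventory = $1,477.95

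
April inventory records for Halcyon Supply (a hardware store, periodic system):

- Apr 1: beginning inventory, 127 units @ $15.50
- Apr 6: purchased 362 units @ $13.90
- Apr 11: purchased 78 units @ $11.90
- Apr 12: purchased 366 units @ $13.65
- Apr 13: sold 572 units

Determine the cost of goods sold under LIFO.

Apr 13, 572 sold [LIFO — newest first]: 366 @ $13.65 + 78 @ $11.90 + 128 @ $13.90 = $7,703.30
Ending inventory: 127 @ $15.50 + 234 @ $13.90 = $5,221.10

COGS = $7,703.30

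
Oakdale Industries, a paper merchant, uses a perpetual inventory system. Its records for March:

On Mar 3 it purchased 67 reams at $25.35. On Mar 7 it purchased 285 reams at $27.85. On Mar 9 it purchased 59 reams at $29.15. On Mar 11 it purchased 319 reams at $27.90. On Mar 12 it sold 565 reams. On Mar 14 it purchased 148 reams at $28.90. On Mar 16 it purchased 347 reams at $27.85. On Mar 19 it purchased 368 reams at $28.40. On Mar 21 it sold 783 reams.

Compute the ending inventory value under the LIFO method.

Ending inventory = $6,739.75

Mar 12, 565 sold [LIFO — newest first]: 319 @ $27.90 + 59 @ $29.15 + 187 @ $27.85 = $15,827.90
Mar 21, 783 sold [LIFO — newest first]: 368 @ $28.40 + 347 @ $27.85 + 68 @ $28.90 = $22,080.35
Total COGS = $15,827.90 + $22,080.35 = $37,908.25
Ending inventory: 67 @ $25.35 + 98 @ $27.85 + 80 @ $28.90 = $6,739.75
Check: goods available $44,648.00 = COGS $37,908.25 + ending $6,739.75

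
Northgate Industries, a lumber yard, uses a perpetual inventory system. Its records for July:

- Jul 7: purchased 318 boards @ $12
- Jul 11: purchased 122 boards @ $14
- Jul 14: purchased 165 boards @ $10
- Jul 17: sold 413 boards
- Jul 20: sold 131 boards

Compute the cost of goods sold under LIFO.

Jul 17, 413 sold [LIFO — newest first]: 165 @ $10 + 122 @ $14 + 126 @ $12 = $4,870
Jul 20, 131 sold [LIFO — newest first]: 131 @ $12 = $1,572
Total COGS = $4,870 + $1,572 = $6,442
Ending inventory: 61 @ $12 = $732

COGS = $6,442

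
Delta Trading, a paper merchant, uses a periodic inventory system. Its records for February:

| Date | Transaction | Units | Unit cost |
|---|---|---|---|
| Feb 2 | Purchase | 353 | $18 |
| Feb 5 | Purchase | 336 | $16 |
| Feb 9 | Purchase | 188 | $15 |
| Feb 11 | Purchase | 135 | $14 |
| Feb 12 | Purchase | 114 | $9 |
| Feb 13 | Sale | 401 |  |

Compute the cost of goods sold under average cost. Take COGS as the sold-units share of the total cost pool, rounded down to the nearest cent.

Feb 13, sell 401: 401/1126 × $17,466.00 → $6,220.12
Ending inventory (cost pool remaining) = $11,245.88

COGS = $6,220.12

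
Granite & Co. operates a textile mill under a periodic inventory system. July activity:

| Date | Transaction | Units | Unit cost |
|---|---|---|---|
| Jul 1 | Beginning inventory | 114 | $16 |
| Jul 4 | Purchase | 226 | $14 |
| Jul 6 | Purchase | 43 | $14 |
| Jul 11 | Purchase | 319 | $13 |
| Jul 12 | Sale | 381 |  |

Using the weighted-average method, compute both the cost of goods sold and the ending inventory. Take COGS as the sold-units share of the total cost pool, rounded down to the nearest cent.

COGS = $5,284.61; ending inventory = $4,452.39

Jul 12, sell 381: 381/702 × $9,737.00 → $5,284.61
Ending inventory (cost pool remaining) = $4,452.39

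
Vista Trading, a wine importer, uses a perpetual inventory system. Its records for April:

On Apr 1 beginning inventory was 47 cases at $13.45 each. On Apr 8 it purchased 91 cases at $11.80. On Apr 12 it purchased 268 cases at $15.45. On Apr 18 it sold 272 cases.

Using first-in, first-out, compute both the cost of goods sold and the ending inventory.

COGS = $3,776.25; ending inventory = $2,070.30

Apr 18, 272 sold [FIFO — oldest first]: 47 @ $13.45 + 91 @ $11.80 + 134 @ $15.45 = $3,776.25
Ending inventory: 134 @ $15.45 = $2,070.30
Check: goods available $5,846.55 = COGS $3,776.25 + ending $2,070.30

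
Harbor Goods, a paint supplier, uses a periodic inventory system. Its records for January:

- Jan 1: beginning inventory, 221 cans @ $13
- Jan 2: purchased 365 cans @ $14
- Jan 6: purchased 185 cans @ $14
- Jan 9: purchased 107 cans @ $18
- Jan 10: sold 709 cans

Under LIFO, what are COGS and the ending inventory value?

Jan 10, 709 sold [LIFO — newest first]: 107 @ $18 + 185 @ $14 + 365 @ $14 + 52 @ $13 = $10,302
Ending inventory: 169 @ $13 = $2,197

COGS = $10,302; ending inventory = $2,197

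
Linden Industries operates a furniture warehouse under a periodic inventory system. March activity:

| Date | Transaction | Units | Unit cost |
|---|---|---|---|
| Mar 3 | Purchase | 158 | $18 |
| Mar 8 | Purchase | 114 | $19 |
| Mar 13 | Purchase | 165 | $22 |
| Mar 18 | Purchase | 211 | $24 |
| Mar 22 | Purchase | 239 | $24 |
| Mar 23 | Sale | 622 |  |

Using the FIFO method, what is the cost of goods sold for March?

COGS = $13,080

Mar 23, 622 sold [FIFO — oldest first]: 158 @ $18 + 114 @ $19 + 165 @ $22 + 185 @ $24 = $13,080
Ending inventory: 26 @ $24 + 239 @ $24 = $6,360
Check: goods available $19,440 = COGS $13,080 + ending $6,360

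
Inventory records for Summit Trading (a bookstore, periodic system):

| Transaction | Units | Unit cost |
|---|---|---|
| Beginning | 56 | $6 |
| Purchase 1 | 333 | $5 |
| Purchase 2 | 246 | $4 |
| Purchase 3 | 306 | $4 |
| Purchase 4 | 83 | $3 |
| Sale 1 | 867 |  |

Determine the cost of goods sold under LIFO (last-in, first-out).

COGS = $3,617

Sale 1 (867) [LIFO — newest first]: 83 @ $3 + 306 @ $4 + 246 @ $4 + 232 @ $5 = $3,617
Ending inventory: 56 @ $6 + 101 @ $5 = $841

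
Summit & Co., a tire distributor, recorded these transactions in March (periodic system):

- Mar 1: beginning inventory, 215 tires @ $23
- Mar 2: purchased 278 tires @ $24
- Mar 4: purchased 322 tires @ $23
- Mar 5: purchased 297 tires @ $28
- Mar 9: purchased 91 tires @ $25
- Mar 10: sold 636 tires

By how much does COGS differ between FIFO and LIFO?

FIFO COGS: 215 @ $23 + 278 @ $24 + 143 @ $23 = $14,906
LIFO COGS: 91 @ $25 + 297 @ $28 + 248 @ $23 = $16,295
Difference = |$14,906 − $16,295| = $1,389

$1,389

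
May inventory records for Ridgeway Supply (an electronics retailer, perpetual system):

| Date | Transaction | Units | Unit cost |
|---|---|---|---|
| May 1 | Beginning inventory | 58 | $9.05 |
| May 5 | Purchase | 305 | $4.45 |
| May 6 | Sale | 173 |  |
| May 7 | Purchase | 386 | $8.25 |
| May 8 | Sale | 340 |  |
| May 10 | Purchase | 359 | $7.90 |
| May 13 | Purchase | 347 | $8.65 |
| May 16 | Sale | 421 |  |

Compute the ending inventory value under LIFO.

May 6, 173 sold [LIFO — newest first]: 173 @ $4.45 = $769.85
May 8, 340 sold [LIFO — newest first]: 340 @ $8.25 = $2,805.00
May 16, 421 sold [LIFO — newest first]: 347 @ $8.65 + 74 @ $7.90 = $3,586.15
Total COGS = $769.85 + $2,805.00 + $3,586.15 = $7,161.00
Ending inventory: 58 @ $9.05 + 132 @ $4.45 + 46 @ $8.25 + 285 @ $7.90 = $3,743.30
Check: goods available $10,904.30 = COGS $7,161.00 + ending $3,743.30

Ending inventory = $3,743.30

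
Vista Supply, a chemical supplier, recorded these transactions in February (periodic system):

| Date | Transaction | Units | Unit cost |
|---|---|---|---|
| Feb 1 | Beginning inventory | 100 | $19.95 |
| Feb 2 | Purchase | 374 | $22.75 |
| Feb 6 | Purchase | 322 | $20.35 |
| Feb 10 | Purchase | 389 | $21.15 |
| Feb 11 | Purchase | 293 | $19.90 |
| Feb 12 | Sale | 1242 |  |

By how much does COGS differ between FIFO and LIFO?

FIFO COGS: 100 @ $19.95 + 374 @ $22.75 + 322 @ $20.35 + 389 @ $21.15 + 57 @ $19.90 = $26,417.85
LIFO COGS: 293 @ $19.90 + 389 @ $21.15 + 322 @ $20.35 + 238 @ $22.75 = $26,025.25
Difference = |$26,417.85 − $26,025.25| = $392.60

$392.60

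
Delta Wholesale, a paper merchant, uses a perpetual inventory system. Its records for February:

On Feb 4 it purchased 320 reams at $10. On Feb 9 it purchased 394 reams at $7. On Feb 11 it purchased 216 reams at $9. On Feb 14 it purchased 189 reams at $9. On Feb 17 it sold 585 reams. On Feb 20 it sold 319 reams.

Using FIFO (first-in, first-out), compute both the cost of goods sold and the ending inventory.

Feb 17, 585 sold [FIFO — oldest first]: 320 @ $10 + 265 @ $7 = $5,055
Feb 20, 319 sold [FIFO — oldest first]: 129 @ $7 + 190 @ $9 = $2,613
Total COGS = $5,055 + $2,613 = $7,668
Ending inventory: 26 @ $9 + 189 @ $9 = $1,935

COGS = $7,668; ending inventory = $1,935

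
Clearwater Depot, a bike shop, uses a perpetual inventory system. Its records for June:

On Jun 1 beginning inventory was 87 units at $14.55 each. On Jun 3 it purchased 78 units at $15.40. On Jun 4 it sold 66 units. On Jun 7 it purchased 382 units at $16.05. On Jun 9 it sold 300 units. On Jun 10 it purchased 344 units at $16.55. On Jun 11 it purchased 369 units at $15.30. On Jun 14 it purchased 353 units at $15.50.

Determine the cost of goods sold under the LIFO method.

Jun 4, 66 sold [LIFO — newest first]: 66 @ $15.40 = $1,016.40
Jun 9, 300 sold [LIFO — newest first]: 300 @ $16.05 = $4,815.00
Total COGS = $1,016.40 + $4,815.00 = $5,831.40
Ending inventory: 87 @ $14.55 + 12 @ $15.40 + 82 @ $16.05 + 344 @ $16.55 + 369 @ $15.30 + 353 @ $15.50 = $19,577.15
Check: goods available $25,408.55 = COGS $5,831.40 + ending $19,577.15

COGS = $5,831.40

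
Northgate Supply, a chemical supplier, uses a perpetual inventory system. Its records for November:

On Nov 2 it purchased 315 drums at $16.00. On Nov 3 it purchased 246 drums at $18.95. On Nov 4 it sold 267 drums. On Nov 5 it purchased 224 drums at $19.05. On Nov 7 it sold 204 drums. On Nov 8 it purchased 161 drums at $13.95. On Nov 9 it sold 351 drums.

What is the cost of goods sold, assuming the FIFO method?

COGS = $14,485.05

Nov 4, 267 sold [FIFO — oldest first]: 267 @ $16.00 = $4,272.00
Nov 7, 204 sold [FIFO — oldest first]: 48 @ $16.00 + 156 @ $18.95 = $3,724.20
Nov 9, 351 sold [FIFO — oldest first]: 90 @ $18.95 + 224 @ $19.05 + 37 @ $13.95 = $6,488.85
Total COGS = $4,272.00 + $3,724.20 + $6,488.85 = $14,485.05
Ending inventory: 124 @ $13.95 = $1,729.80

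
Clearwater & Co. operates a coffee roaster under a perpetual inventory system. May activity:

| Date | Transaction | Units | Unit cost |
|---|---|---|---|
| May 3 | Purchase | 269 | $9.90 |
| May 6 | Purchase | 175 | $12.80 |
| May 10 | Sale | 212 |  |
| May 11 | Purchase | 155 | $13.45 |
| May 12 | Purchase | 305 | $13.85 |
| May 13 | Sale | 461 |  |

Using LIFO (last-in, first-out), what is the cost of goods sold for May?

May 10, 212 sold [LIFO — newest first]: 175 @ $12.80 + 37 @ $9.90 = $2,606.30
May 13, 461 sold [LIFO — newest first]: 305 @ $13.85 + 155 @ $13.45 + 1 @ $9.90 = $6,318.90
Total COGS = $2,606.30 + $6,318.90 = $8,925.20
Ending inventory: 231 @ $9.90 = $2,286.90

COGS = $8,925.20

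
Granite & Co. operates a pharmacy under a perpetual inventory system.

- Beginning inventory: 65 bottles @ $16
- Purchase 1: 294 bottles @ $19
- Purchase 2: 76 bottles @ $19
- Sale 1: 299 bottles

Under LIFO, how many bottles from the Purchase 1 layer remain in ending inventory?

Sale 1 (299) [LIFO — newest first]: 76 @ $19 + 223 @ $19 = $5,681
Ending inventory: 65 @ $16 + 71 @ $19 = $2,389
Check: goods available $8,070 = COGS $5,681 + ending $2,389

71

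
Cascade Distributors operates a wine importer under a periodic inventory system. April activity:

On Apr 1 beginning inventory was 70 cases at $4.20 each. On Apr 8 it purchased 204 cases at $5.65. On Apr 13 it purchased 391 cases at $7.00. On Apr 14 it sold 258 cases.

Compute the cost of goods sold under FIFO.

Apr 14, 258 sold [FIFO — oldest first]: 70 @ $4.20 + 188 @ $5.65 = $1,356.20
Ending inventory: 16 @ $5.65 + 391 @ $7.00 = $2,827.40
Check: goods available $4,183.60 = COGS $1,356.20 + ending $2,827.40

COGS = $1,356.20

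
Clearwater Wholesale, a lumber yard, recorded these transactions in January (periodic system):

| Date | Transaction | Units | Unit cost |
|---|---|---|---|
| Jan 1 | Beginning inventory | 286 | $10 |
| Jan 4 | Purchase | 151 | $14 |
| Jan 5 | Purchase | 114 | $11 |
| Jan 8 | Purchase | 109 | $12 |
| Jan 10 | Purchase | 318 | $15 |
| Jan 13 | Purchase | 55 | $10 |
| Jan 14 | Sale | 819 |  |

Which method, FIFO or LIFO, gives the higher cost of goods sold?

LIFO

FIFO COGS: 286 @ $10 + 151 @ $14 + 114 @ $11 + 109 @ $12 + 159 @ $15 = $9,921
LIFO COGS: 55 @ $10 + 318 @ $15 + 109 @ $12 + 114 @ $11 + 151 @ $14 + 72 @ $10 = $10,716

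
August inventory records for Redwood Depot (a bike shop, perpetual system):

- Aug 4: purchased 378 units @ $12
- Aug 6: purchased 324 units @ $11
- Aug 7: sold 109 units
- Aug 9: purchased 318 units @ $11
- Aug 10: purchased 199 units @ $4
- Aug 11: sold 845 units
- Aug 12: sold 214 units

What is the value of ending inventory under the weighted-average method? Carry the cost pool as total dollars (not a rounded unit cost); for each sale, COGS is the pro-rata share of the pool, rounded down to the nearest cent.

After Aug 4: 378 on hand, pool $4,536.00 (≈ $12.0000 each)
After Aug 6: 702 on hand, pool $8,100.00 (≈ $11.5385 each)
Aug 7, sell 109: 109/702 × $8,100.00 → $1,257.69
After Aug 9: 911 on hand, pool $10,340.31 (≈ $11.3505 each)
After Aug 10: 1110 on hand, pool $11,136.31 (≈ $10.0327 each)
Aug 11, sell 845: 845/1110 × $11,136.31 → $8,477.64
Aug 12, sell 214: 214/265 × $2,658.67 → $2,147.00
Total COGS = $1,257.69 + $8,477.64 + $2,147.00 = $11,882.33
Ending inventory (cost pool remaining) = $511.67
Check: goods available $12,394.00 = COGS $11,882.33 + ending $511.67

Ending inventory = $511.67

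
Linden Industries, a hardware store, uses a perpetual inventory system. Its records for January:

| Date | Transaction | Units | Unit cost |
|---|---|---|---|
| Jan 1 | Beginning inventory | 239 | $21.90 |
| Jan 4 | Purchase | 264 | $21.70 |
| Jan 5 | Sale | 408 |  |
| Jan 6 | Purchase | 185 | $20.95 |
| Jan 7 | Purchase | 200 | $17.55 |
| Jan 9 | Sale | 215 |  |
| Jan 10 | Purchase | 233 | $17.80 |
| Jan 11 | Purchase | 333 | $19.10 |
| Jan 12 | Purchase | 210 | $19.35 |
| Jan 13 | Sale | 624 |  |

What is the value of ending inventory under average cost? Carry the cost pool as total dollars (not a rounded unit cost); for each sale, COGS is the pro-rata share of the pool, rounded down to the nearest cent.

After Jan 1: 239 on hand, pool $5,234.10 (≈ $21.9000 each)
After Jan 4: 503 on hand, pool $10,962.90 (≈ $21.7950 each)
Jan 5, sell 408: 408/503 × $10,962.90 → $8,892.37
After Jan 6: 280 on hand, pool $5,946.28 (≈ $21.2367 each)
After Jan 7: 480 on hand, pool $9,456.28 (≈ $19.7006 each)
Jan 9, sell 215: 215/480 × $9,456.28 → $4,235.62
After Jan 10: 498 on hand, pool $9,368.06 (≈ $18.8114 each)
After Jan 11: 831 on hand, pool $15,728.36 (≈ $18.9270 each)
After Jan 12: 1041 on hand, pool $19,791.86 (≈ $19.0124 each)
Jan 13, sell 624: 624/1041 × $19,791.86 → $11,863.70
Total COGS = $8,892.37 + $4,235.62 + $11,863.70 = $24,991.69
Ending inventory (cost pool remaining) = $7,928.16
Check: goods available $32,919.85 = COGS $24,991.69 + ending $7,928.16

Ending inventory = $7,928.16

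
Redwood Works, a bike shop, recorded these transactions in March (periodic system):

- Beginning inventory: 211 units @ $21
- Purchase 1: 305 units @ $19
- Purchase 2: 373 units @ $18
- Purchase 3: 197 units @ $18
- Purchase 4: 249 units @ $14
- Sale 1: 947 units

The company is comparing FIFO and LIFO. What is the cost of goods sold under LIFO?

FIFO COGS: 211 @ $21 + 305 @ $19 + 373 @ $18 + 58 @ $18 = $17,984
LIFO COGS: 249 @ $14 + 197 @ $18 + 373 @ $18 + 128 @ $19 = $16,178

COGS = $16,178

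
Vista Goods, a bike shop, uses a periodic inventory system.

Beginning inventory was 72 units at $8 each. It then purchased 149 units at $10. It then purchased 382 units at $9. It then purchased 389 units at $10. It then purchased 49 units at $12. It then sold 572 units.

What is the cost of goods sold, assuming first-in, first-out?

Sale 1 (572) [FIFO — oldest first]: 72 @ $8 + 149 @ $10 + 351 @ $9 = $5,225
Ending inventory: 31 @ $9 + 389 @ $10 + 49 @ $12 = $4,757
Check: goods available $9,982 = COGS $5,225 + ending $4,757

COGS = $5,225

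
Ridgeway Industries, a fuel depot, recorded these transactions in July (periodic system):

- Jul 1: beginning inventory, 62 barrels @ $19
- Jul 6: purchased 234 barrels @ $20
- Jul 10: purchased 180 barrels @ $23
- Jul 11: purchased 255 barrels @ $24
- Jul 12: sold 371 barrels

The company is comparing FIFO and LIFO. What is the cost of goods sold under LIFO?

FIFO COGS: 62 @ $19 + 234 @ $20 + 75 @ $23 = $7,583
LIFO COGS: 255 @ $24 + 116 @ $23 = $8,788

COGS = $8,788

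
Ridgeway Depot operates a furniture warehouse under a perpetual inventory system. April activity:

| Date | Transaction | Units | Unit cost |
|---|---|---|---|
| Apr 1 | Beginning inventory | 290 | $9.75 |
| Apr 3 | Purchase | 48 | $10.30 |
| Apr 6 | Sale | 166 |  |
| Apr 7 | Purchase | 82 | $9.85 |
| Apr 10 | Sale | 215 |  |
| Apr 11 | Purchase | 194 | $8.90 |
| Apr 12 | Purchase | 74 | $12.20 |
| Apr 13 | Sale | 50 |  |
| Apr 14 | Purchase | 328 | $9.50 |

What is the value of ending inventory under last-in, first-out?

Apr 6, 166 sold [LIFO — newest first]: 48 @ $10.30 + 118 @ $9.75 = $1,644.90
Apr 10, 215 sold [LIFO — newest first]: 82 @ $9.85 + 133 @ $9.75 = $2,104.45
Apr 13, 50 sold [LIFO — newest first]: 50 @ $12.20 = $610.00
Total COGS = $1,644.90 + $2,104.45 + $610.00 = $4,359.35
Ending inventory: 39 @ $9.75 + 194 @ $8.90 + 24 @ $12.20 + 328 @ $9.50 = $5,515.65

Ending inventory = $5,515.65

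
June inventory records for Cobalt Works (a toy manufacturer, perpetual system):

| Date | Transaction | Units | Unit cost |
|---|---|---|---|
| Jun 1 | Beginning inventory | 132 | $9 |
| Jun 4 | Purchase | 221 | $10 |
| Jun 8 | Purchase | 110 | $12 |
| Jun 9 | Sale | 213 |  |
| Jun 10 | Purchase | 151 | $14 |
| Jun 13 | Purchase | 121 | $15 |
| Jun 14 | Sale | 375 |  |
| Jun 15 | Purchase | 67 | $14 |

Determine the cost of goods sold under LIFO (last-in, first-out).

Jun 9, 213 sold [LIFO — newest first]: 110 @ $12 + 103 @ $10 = $2,350
Jun 14, 375 sold [LIFO — newest first]: 121 @ $15 + 151 @ $14 + 103 @ $10 = $4,959
Total COGS = $2,350 + $4,959 = $7,309
Ending inventory: 132 @ $9 + 15 @ $10 + 67 @ $14 = $2,276

COGS = $7,309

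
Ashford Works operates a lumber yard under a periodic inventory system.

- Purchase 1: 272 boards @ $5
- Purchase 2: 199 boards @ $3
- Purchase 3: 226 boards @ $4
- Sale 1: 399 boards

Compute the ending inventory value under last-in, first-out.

Ending inventory = $1,438

Sale 1 (399) [LIFO — newest first]: 226 @ $4 + 173 @ $3 = $1,423
Ending inventory: 272 @ $5 + 26 @ $3 = $1,438
Check: goods available $2,861 = COGS $1,423 + ending $1,438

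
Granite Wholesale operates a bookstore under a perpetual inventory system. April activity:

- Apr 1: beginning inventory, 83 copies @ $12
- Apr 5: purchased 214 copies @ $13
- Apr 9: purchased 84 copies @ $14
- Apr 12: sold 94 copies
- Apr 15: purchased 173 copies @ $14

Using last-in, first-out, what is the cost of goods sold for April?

COGS = $1,306

Apr 12, 94 sold [LIFO — newest first]: 84 @ $14 + 10 @ $13 = $1,306
Ending inventory: 83 @ $12 + 204 @ $13 + 173 @ $14 = $6,070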